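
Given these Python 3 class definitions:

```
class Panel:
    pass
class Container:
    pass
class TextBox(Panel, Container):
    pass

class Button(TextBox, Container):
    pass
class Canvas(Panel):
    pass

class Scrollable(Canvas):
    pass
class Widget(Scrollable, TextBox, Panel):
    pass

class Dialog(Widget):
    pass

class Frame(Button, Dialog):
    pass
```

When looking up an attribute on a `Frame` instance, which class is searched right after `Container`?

L[Frame] = Frame + merge(L[Button], L[Dialog], [Button Dialog])
  take Button:  [Button TextBox Panel Container object] + [Dialog Widget Scrollable Canvas TextBox Panel Container object] + [Button Dialog]
  take Dialog:  [TextBox Panel Container object] + [Dialog Widget Scrollable Canvas TextBox Panel Container object] + [Dialog]
  take Widget:  [TextBox Panel Container object] + [Widget Scrollable Canvas TextBox Panel Container object]
  take Scrollable:  [TextBox Panel Container object] + [Scrollable Canvas TextBox Panel Container object]
  take Canvas:  [TextBox Panel Container object] + [Canvas TextBox Panel Container object]
  take TextBox:  [TextBox Panel Container object] + [TextBox Panel Container object]
  take Panel:  [Panel Container object] + [Panel Container object]
  take Container:  [Container object] + [Container object]
  take object:  [object] + [object]
MRO: Frame Button Dialog Widget Scrollable Canvas TextBox Panel Container object
Container is at position 8; next is object.

object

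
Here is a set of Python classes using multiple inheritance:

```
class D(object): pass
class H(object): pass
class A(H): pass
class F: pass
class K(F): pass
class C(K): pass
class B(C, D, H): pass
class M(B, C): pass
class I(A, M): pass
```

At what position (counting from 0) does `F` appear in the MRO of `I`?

6

L[I] = I + merge(L[A], L[M], [A M])
  take A:  [A H object] + [M B C K F D H object] + [A M]
  take M:  [H object] + [M B C K F D H object] + [M]
  take B:  [H object] + [B C K F D H object]
  take C:  [H object] + [C K F D H object]
  take K:  [H object] + [K F D H object]
  take F:  [H object] + [F D H object]
  take D:  [H object] + [D H object]
  take H:  [H object] + [H object]
  take object:  [object] + [object]
MRO: I A M B C K F D H object
F sits at index 6.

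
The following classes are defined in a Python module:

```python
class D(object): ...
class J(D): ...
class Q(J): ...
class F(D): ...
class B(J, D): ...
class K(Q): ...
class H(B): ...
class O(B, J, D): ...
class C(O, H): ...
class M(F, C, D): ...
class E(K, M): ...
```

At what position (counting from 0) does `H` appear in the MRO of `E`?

7

L[E] = E + merge(L[K], L[M], [K M])
  take K:  [K Q J D object] + [M F C O H B J D object] + [K M]
  take Q:  [Q J D object] + [M F C O H B J D object] + [M]
  take M:  [J D object] + [M F C O H B J D object] + [M]
  take F:  [J D object] + [F C O H B J D object]
  take C:  [J D object] + [C O H B J D object]
  take O:  [J D object] + [O H B J D object]
  take H:  [J D object] + [H B J D object]
  take B:  [J D object] + [B J D object]
  take J:  [J D object] + [J D object]
  take D:  [D object] + [D object]
  take object:  [object] + [object]
MRO: E K Q M F C O H B J D object
H sits at index 7.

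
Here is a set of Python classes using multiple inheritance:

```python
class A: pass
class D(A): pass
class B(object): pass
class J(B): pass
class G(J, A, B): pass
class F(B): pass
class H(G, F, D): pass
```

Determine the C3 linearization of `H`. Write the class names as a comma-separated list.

L[H] = H + merge(L[G], L[F], L[D], [G F D])
  take G:  [G J A B object] + [F B object] + [D A object] + [G F D]
  take J:  [J A B object] + [F B object] + [D A object] + [F D]
  take F:  [A B object] + [F B object] + [D A object] + [F D]
  take D:  [A B object] + [B object] + [D A object] + [D]
  take A:  [A B object] + [B object] + [A object]
  take B:  [B object] + [B object] + [object]
  take object:  [object] + [object] + [object]

H, G, J, F, D, A, B, object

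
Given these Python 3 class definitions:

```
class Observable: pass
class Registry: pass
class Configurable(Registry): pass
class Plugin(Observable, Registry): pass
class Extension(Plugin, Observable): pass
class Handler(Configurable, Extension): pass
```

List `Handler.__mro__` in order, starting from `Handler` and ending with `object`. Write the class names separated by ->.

Handler -> Configurable -> Extension -> Plugin -> Observable -> Registry -> object

L[Handler] = Handler + merge(L[Configurable], L[Extension], [Configurable Extension])
  take Configurable:  [Configurable Registry object] + [Extension Plugin Observable Registry object] + [Configurable Extension]
  take Extension:  [Registry object] + [Extension Plugin Observable Registry object] + [Extension]
  take Plugin:  [Registry object] + [Plugin Observable Registry object]
  take Observable:  [Registry object] + [Observable Registry object]
  take Registry:  [Registry object] + [Registry object]
  take object:  [object] + [object]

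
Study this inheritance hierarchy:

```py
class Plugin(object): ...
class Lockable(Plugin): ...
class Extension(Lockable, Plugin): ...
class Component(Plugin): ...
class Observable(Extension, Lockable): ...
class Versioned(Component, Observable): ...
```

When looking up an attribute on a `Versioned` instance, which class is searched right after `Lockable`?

Plugin

L[Versioned] = Versioned + merge(L[Component], L[Observable], [Component Observable])
  take Component:  [Component Plugin object] + [Observable Extension Lockable Plugin object] + [Component Observable]
  take Observable:  [Plugin object] + [Observable Extension Lockable Plugin object] + [Observable]
  take Extension:  [Plugin object] + [Extension Lockable Plugin object]
  take Lockable:  [Plugin object] + [Lockable Plugin object]
  take Plugin:  [Plugin object] + [Plugin object]
  take object:  [object] + [object]
MRO: Versioned Component Observable Extension Lockable Plugin object
Lockable is at position 4; next is Plugin.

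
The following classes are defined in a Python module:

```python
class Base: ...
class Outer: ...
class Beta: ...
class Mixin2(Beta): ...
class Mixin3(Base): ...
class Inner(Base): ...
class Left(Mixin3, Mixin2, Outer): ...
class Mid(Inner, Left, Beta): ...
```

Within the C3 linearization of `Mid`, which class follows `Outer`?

object

L[Mid] = Mid + merge(L[Inner], L[Left], L[Beta], [Inner Left Beta])
  take Inner:  [Inner Base object] + [Left Mixin3 Base Mixin2 Beta Outer object] + [Beta object] + [Inner Left Beta]
  take Left:  [Base object] + [Left Mixin3 Base Mixin2 Beta Outer object] + [Beta object] + [Left Beta]
  take Mixin3:  [Base object] + [Mixin3 Base Mixin2 Beta Outer object] + [Beta object] + [Beta]
  take Base:  [Base object] + [Base Mixin2 Beta Outer object] + [Beta object] + [Beta]
  take Mixin2:  [object] + [Mixin2 Beta Outer object] + [Beta object] + [Beta]
  take Beta:  [object] + [Beta Outer object] + [Beta object] + [Beta]
  take Outer:  [object] + [Outer object] + [object]
  take object:  [object] + [object] + [object]
MRO: Mid Inner Left Mixin3 Base Mixin2 Beta Outer object
Outer is at position 7; next is object.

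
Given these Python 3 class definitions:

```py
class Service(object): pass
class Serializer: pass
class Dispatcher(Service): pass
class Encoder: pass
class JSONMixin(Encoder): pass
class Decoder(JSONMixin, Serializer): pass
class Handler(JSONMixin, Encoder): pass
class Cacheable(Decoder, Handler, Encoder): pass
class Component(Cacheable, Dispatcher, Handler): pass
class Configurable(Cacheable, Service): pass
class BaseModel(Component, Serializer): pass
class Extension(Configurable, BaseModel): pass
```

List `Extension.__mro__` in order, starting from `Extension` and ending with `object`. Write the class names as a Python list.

L[Extension] = Extension + merge(L[Configurable], L[BaseModel], [Configurable BaseModel])
  take Configurable:  [Configurable Cacheable Decoder Handler JSONMixin Encoder Serializer Service object] + [BaseModel Component Cacheable Decoder Dispatcher Handler JSONMixin Encoder Serializer Service object] + [Configurable BaseModel]
  take BaseModel:  [Cacheable Decoder Handler JSONMixin Encoder Serializer Service object] + [BaseModel Component Cacheable Decoder Dispatcher Handler JSONMixin Encoder Serializer Service object] + [BaseModel]
  take Component:  [Cacheable Decoder Handler JSONMixin Encoder Serializer Service object] + [Component Cacheable Decoder Dispatcher Handler JSONMixin Encoder Serializer Service object]
  take Cacheable:  [Cacheable Decoder Handler JSONMixin Encoder Serializer Service object] + [Cacheable Decoder Dispatcher Handler JSONMixin Encoder Serializer Service object]
  take Decoder:  [Decoder Handler JSONMixin Encoder Serializer Service object] + [Decoder Dispatcher Handler JSONMixin Encoder Serializer Service object]
  take Dispatcher:  [Handler JSONMixin Encoder Serializer Service object] + [Dispatcher Handler JSONMixin Encoder Serializer Service object]
  take Handler:  [Handler JSONMixin Encoder Serializer Service object] + [Handler JSONMixin Encoder Serializer Service object]
  take JSONMixin:  [JSONMixin Encoder Serializer Service object] + [JSONMixin Encoder Serializer Service object]
  take Encoder:  [Encoder Serializer Service object] + [Encoder Serializer Service object]
  take Serializer:  [Serializer Service object] + [Serializer Service object]
  take Service:  [Service object] + [Service object]
  take object:  [object] + [object]

[Extension, Configurable, BaseModel, Component, Cacheable, Decoder, Dispatcher, Handler, JSONMixin, Encoder, Serializer, Service, object]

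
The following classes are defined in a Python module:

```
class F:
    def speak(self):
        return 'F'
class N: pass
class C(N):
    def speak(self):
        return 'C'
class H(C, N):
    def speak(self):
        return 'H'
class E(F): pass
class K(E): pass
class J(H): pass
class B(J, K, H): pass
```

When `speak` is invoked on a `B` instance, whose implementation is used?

L[B] = B + merge(L[J], L[K], L[H], [J K H])
  take J:  [J H C N object] + [K E F object] + [H C N object] + [J K H]
  take K:  [H C N object] + [K E F object] + [H C N object] + [K H]
  take H:  [H C N object] + [E F object] + [H C N object] + [H]
  take C:  [C N object] + [E F object] + [C N object]
  take N:  [N object] + [E F object] + [N object]
  take E:  [object] + [E F object] + [object]
  take F:  [object] + [F object] + [object]
  take object:  [object] + [object] + [object]
MRO: B J K H C N E F object
speak is defined in: C, F, H. First along the MRO is H.

H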